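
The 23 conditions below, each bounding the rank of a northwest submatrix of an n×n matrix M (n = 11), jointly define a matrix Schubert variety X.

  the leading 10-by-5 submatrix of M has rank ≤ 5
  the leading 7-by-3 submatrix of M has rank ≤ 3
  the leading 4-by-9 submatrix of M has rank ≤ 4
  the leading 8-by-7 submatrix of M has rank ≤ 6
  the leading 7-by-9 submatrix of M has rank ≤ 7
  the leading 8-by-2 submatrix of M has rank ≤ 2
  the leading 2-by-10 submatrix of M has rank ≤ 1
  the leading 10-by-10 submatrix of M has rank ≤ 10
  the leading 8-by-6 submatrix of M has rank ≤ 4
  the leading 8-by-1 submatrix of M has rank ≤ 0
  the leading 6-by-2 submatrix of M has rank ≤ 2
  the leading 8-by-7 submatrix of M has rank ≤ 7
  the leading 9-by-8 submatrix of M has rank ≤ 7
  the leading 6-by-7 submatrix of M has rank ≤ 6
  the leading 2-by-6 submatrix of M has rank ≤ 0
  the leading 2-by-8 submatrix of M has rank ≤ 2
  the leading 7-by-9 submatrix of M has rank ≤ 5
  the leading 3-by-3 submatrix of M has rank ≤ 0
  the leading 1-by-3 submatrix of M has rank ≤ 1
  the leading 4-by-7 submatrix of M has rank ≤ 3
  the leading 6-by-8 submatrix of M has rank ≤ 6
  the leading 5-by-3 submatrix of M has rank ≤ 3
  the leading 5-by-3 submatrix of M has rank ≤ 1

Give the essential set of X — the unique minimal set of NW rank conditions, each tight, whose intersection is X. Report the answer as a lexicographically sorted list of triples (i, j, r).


Rank table r_w(11×11) implied by the 23 constraints:

  row 1: 0 0 0 0 0 0 1 1 1 1 1
  row 2: 0 0 0 0 0 0 1 1 1 1 2
  row 3: 0 0 0 1 1 1 2 2 2 2 3
  row 4: 0 1 1 2 2 2 3 3 3 3 4
  row 5: 0 1 1 2 3 3 4 4 4 4 5
  row 6: 0 1 2 3 4 4 5 5 5 5 6
  row 7: 0 1 2 3 4 4 5 5 5 6 7
  row 8: 0 1 2 3 4 4 5 6 6 7 8
  row 9: 1 2 3 4 5 5 6 7 7 8 9
  row 10: 1 2 3 4 5 6 7 8 8 9 10
  row 11: 1 2 3 4 5 6 7 8 9 10 11

the unique w with this rank table is (7, 11, 4, 2, 5, 3, 10, 8, 1, 6, 9).

7 SE-corners of the 28-cell Rothe diagram give Ess(w):

[(2, 6, 0), (2, 10, 1), (3, 3, 0), (5, 3, 1), (7, 9, 5), (8, 1, 0), (8, 6, 4)]


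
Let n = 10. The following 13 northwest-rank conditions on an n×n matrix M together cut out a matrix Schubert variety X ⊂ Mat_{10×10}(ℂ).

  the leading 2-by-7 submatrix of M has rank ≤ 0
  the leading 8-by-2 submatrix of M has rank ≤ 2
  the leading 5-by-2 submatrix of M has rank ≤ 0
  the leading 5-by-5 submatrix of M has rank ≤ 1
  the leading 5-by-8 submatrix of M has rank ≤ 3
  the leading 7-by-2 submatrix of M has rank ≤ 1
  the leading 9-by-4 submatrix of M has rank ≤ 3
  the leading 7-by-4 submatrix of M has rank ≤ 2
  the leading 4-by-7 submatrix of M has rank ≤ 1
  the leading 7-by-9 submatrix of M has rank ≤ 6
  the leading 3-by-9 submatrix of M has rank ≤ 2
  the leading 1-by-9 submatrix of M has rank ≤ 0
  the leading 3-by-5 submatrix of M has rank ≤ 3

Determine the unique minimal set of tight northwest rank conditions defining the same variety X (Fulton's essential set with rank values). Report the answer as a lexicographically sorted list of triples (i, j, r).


Rank table r_w(10×10) implied by the 13 constraints:

  R[1]: 0 | 0 | 0 | 0 | 0 | 0 | 0 | 0 | 0 | 1
  R[2]: 0 | 0 | 0 | 0 | 0 | 0 | 0 | 1 | 1 | 2
  R[3]: 0 | 0 | 1 | 1 | 1 | 1 | 1 | 2 | 2 | 3
  R[4]: 0 | 0 | 1 | 1 | 1 | 1 | 1 | 2 | 3 | 4
  R[5]: 0 | 0 | 1 | 1 | 1 | 2 | 2 | 3 | 4 | 5
  R[6]: 1 | 1 | 2 | 2 | 2 | 3 | 3 | 4 | 5 | 6
  R[7]: 1 | 1 | 2 | 2 | 3 | 4 | 4 | 5 | 6 | 7
  R[8]: 1 | 2 | 3 | 3 | 4 | 5 | 5 | 6 | 7 | 8
  R[9]: 1 | 2 | 3 | 3 | 4 | 5 | 6 | 7 | 8 | 9
  R[10]: 1 | 2 | 3 | 4 | 5 | 6 | 7 | 8 | 9 | 10

giving w = (10, 8, 3, 9, 6, 1, 5, 2, 7, 4) via Δ²R.

8 SE-corners of the 31-cell Rothe diagram give Ess(w):

[(1, 9, 0), (2, 7, 0), (4, 7, 1), (5, 2, 0), (5, 5, 1), (7, 2, 1), (7, 4, 2), (9, 4, 3)]


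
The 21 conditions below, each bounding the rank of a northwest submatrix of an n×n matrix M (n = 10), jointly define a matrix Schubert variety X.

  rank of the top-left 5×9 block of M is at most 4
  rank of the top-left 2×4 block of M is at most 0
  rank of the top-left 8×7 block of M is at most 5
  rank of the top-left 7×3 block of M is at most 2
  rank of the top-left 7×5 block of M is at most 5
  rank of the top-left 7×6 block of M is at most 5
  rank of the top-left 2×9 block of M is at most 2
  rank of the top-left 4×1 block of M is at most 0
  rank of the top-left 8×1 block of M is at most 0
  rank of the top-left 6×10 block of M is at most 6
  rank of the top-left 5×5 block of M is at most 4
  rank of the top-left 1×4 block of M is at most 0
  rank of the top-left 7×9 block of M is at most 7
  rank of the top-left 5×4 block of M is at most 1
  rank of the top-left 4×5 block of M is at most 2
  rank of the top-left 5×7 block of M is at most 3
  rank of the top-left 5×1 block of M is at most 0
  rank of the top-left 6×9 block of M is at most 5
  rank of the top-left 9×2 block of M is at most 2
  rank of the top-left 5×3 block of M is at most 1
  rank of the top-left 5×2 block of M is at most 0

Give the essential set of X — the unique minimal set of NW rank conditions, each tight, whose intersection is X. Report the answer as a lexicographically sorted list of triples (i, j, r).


Propagating the 21 rank bounds to every northwest block:

  row 1: 0 | 0 | 0 | 0 | 1 | 1 | 1 | 1 | 1 | 1
  row 2: 0 | 0 | 0 | 0 | 1 | 2 | 2 | 2 | 2 | 2
  row 3: 0 | 0 | 1 | 1 | 2 | 3 | 3 | 3 | 3 | 3
  row 4: 0 | 0 | 1 | 1 | 2 | 3 | 3 | 4 | 4 | 4
  row 5: 0 | 0 | 1 | 1 | 2 | 3 | 3 | 4 | 4 | 5
  row 6: 0 | 1 | 2 | 2 | 3 | 4 | 4 | 5 | 5 | 6
  row 7: 0 | 1 | 2 | 3 | 4 | 5 | 5 | 6 | 6 | 7
  row 8: 0 | 1 | 2 | 3 | 4 | 5 | 5 | 6 | 7 | 8
  row 9: 1 | 2 | 3 | 4 | 5 | 6 | 6 | 7 | 8 | 9
  row 10: 1 | 2 | 3 | 4 | 5 | 6 | 7 | 8 | 9 | 10

reading off 1-entries of Δ²R: w = (5, 6, 3, 8, 10, 2, 4, 9, 1, 7).

|D(w)|=23, |Ess(w)|=7:

[(2, 4, 0), (5, 2, 0), (5, 4, 1), (5, 7, 3), (5, 9, 4), (8, 1, 0), (8, 7, 5)]


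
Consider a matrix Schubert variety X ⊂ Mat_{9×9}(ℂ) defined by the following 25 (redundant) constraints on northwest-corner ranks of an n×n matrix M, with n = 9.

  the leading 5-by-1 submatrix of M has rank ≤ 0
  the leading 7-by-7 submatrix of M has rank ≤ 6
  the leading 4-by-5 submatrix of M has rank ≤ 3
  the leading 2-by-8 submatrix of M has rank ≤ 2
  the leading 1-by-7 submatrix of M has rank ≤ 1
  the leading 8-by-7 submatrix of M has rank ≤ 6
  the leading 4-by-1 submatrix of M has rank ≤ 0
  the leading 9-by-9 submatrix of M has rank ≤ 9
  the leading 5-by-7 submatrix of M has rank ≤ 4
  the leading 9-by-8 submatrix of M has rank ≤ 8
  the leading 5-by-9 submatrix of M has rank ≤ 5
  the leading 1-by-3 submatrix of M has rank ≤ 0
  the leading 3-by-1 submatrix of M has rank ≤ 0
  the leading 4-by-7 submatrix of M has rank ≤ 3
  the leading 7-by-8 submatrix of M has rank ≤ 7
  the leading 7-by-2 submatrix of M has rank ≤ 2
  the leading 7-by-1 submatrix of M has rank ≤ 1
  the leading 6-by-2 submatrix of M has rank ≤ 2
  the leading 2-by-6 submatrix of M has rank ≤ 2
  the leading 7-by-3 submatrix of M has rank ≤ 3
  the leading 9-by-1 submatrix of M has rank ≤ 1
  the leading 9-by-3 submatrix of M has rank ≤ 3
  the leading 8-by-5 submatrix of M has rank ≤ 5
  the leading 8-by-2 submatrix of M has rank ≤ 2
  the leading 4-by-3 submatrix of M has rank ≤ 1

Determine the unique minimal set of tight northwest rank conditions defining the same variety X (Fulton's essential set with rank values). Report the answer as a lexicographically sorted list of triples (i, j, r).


The tightest implied rank at each (i,j), from the 25 conditions:

  R[1]: 0, 0, 0, 1, 1, 1, 1, 1, 1
  R[2]: 0, 1, 1, 2, 2, 2, 2, 2, 2
  R[3]: 0, 1, 1, 2, 3, 3, 3, 3, 3
  R[4]: 0, 1, 1, 2, 3, 3, 3, 4, 4
  R[5]: 0, 1, 2, 3, 4, 4, 4, 5, 5
  R[6]: 1, 2, 3, 4, 5, 5, 5, 6, 6
  R[7]: 1, 2, 3, 4, 5, 6, 6, 7, 7
  R[8]: 1, 2, 3, 4, 5, 6, 6, 7, 8
  R[9]: 1, 2, 3, 4, 5, 6, 7, 8, 9

hence w(1..9) = (4, 2, 5, 8, 3, 1, 6, 9, 7).

5 SE-corners of the 12-cell Rothe diagram give Ess(w):

[(1, 3, 0), (4, 3, 1), (4, 7, 3), (5, 1, 0), (8, 7, 6)]


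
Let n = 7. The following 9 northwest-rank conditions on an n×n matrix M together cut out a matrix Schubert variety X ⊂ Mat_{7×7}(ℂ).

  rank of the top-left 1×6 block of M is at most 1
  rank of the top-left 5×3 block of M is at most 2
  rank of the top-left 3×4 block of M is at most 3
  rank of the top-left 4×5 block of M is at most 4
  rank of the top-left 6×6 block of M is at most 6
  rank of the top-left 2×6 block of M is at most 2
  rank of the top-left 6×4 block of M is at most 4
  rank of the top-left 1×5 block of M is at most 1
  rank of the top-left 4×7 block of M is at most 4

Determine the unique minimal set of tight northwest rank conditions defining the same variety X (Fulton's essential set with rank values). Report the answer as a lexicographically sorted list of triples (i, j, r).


Rank table r_w(7×7) implied by the 9 constraints:

  i=1: 1 1 1 1 1 1 1
  i=2: 1 2 2 2 2 2 2
  i=3: 1 2 2 3 3 3 3
  i=4: 1 2 2 3 4 4 4
  i=5: 1 2 2 3 4 5 5
  i=6: 1 2 3 4 5 6 6
  i=7: 1 2 3 4 5 6 7

the unique w with this rank table is (1, 2, 4, 5, 6, 3, 7).

Rothe diagram D(w) (3 cells), 1 SE-corner (essential condition):

[(5, 3, 2)]


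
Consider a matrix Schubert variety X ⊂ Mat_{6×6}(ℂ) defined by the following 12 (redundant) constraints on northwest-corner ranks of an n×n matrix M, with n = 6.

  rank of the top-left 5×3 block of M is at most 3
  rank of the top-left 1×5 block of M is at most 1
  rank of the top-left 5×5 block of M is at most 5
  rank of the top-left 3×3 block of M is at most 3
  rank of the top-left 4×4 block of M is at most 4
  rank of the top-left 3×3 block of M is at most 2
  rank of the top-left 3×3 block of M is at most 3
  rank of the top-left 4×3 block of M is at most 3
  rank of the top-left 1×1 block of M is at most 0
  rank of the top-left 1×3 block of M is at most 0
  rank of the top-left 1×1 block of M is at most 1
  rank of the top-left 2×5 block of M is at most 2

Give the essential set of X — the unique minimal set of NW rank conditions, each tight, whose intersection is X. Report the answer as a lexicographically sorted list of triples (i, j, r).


Reconstructing r_w from the 12 given conditions:

  row 1: 0  0  0  1  1  1
  row 2: 1  1  1  2  2  2
  row 3: 1  2  2  3  3  3
  row 4: 1  2  3  4  4  4
  row 5: 1  2  3  4  5  5
  row 6: 1  2  3  4  5  6

the unique w with this rank table is (4, 1, 2, 3, 5, 6).

1 SE-corner of the 3-cell Rothe diagram gives Ess(w):

[(1, 3, 0)]


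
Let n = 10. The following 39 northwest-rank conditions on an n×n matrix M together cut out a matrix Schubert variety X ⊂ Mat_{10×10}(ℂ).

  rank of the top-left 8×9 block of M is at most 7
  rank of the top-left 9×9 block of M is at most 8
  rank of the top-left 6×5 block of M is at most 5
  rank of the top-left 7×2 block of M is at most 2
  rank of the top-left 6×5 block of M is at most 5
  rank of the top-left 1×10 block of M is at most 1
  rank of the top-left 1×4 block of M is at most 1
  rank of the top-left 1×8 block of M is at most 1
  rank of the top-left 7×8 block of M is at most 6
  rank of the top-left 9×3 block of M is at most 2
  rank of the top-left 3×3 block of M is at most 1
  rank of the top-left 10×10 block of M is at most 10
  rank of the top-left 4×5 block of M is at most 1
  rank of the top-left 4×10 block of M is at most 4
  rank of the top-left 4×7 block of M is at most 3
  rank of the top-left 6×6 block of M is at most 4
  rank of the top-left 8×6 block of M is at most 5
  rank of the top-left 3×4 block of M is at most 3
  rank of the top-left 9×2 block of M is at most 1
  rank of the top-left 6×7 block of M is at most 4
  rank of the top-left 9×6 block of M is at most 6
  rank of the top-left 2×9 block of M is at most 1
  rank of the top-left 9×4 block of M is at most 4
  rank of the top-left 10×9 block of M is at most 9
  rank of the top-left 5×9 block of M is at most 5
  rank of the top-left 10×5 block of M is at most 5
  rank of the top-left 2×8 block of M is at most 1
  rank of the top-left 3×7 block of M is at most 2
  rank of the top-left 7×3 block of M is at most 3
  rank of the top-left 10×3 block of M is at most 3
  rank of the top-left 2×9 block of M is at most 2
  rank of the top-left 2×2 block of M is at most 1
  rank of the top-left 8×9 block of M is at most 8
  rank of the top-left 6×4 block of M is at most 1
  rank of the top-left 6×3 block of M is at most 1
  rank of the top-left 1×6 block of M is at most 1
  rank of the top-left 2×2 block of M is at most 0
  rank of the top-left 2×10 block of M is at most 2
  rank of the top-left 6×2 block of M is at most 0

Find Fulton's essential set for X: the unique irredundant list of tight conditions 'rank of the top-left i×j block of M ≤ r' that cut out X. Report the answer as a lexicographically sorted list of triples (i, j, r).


Rank table r_w(10×10) implied by the 39 constraints:

  0, 0, 1, 1, 1, 1, 1, 1, 1, 1
  0, 0, 1, 1, 1, 1, 1, 1, 1, 2
  0, 0, 1, 1, 1, 2, 2, 2, 2, 3
  0, 0, 1, 1, 1, 2, 3, 3, 3, 4
  0, 0, 1, 1, 2, 3, 4, 4, 4, 5
  0, 0, 1, 1, 2, 3, 4, 5, 5, 6
  1, 1, 2, 2, 3, 4, 5, 6, 6, 7
  1, 1, 2, 3, 4, 5, 6, 7, 7, 8
  1, 1, 2, 3, 4, 5, 6, 7, 8, 9
  1, 2, 3, 4, 5, 6, 7, 8, 9, 10

giving w = (3, 10, 6, 7, 5, 8, 1, 4, 9, 2) via Δ²R.

Rothe diagram D(w) (26 cells), 5 SE-corners (essential conditions):

[(2, 9, 1), (4, 5, 1), (6, 2, 0), (6, 4, 1), (9, 2, 1)]


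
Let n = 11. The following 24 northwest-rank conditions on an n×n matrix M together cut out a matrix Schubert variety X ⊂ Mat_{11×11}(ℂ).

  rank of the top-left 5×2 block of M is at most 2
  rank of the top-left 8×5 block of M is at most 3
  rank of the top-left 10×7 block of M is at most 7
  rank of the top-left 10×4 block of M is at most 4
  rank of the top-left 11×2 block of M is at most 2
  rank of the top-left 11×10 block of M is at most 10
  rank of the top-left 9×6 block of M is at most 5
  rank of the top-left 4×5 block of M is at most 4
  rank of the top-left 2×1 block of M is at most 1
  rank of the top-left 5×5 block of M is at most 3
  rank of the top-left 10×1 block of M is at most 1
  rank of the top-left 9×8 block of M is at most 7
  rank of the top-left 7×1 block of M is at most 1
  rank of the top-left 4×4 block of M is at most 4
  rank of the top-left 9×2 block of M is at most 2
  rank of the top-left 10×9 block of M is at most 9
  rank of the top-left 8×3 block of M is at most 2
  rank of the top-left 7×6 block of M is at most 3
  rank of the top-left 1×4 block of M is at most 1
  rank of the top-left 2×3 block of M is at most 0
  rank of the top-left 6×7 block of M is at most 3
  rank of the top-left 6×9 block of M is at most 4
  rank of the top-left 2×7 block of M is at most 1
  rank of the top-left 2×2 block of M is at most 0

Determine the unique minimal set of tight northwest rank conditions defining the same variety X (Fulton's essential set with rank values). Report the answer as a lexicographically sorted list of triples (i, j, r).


Propagating the 24 rank bounds to every northwest block:

  row 1: 0, 0, 0, 1, 1, 1, 1, 1, 1, 1, 1
  row 2: 0, 0, 0, 1, 1, 1, 1, 2, 2, 2, 2
  row 3: 1, 1, 1, 2, 2, 2, 2, 3, 3, 3, 3
  row 4: 1, 2, 2, 3, 3, 3, 3, 4, 4, 4, 4
  row 5: 1, 2, 2, 3, 3, 3, 3, 4, 4, 5, 5
  row 6: 1, 2, 2, 3, 3, 3, 3, 4, 4, 5, 6
  row 7: 1, 2, 2, 3, 3, 3, 4, 5, 5, 6, 7
  row 8: 1, 2, 2, 3, 3, 4, 5, 6, 6, 7, 8
  row 9: 1, 2, 3, 4, 4, 5, 6, 7, 7, 8, 9
  row 10: 1, 2, 3, 4, 5, 6, 7, 8, 8, 9, 10
  row 11: 1, 2, 3, 4, 5, 6, 7, 8, 9, 10, 11

hence w(1..11) = (4, 8, 1, 2, 10, 11, 7, 6, 3, 5, 9).

7 SE-corners of the 24-cell Rothe diagram give Ess(w):

[(2, 3, 0), (2, 7, 1), (6, 7, 3), (6, 9, 4), (7, 6, 3), (8, 3, 2), (8, 5, 3)]


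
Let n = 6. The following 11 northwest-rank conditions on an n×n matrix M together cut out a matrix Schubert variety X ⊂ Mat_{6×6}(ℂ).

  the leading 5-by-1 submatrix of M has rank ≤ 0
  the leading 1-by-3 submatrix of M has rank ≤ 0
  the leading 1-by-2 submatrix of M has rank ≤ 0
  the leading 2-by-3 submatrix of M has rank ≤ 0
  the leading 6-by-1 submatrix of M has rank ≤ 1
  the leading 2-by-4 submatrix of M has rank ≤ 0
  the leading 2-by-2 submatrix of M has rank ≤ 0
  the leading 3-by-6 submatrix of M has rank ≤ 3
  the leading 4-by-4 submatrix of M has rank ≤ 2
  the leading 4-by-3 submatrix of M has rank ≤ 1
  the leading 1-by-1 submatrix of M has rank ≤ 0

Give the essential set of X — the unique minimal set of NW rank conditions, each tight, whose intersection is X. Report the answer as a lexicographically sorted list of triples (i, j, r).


Computing R[i][j] = min implied NW-rank bound (n=6, 11 conditions):

  i=1: 0 0 0 0 1 1
  i=2: 0 0 0 0 1 2
  i=3: 0 1 1 1 2 3
  i=4: 0 1 1 2 3 4
  i=5: 0 1 2 3 4 5
  i=6: 1 2 3 4 5 6

second differences of R give the permutation w = (5, 6, 2, 4, 3, 1).

Rothe diagram D(w) (12 cells), 3 SE-corners (essential conditions):

[(2, 4, 0), (4, 3, 1), (5, 1, 0)]


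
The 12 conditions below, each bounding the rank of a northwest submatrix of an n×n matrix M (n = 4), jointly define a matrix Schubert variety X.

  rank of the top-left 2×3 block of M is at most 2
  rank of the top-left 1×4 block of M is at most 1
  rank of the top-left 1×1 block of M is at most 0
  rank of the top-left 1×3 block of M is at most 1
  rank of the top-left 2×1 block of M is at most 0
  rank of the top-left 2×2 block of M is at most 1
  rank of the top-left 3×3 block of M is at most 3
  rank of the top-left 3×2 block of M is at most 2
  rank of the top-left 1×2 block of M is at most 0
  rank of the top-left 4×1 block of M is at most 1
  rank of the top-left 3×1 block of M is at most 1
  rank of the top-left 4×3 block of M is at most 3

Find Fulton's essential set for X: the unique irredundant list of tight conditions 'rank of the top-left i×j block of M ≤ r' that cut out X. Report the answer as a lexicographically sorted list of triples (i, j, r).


Reconstructing r_w from the 12 given conditions:

  i=1: 0 | 0 | 1 | 1
  i=2: 0 | 1 | 2 | 2
  i=3: 1 | 2 | 3 | 3
  i=4: 1 | 2 | 3 | 4

giving w = (3, 2, 1, 4) via Δ²R.

2 SE-corners of the 3-cell Rothe diagram give Ess(w):

[(1, 2, 0), (2, 1, 0)]


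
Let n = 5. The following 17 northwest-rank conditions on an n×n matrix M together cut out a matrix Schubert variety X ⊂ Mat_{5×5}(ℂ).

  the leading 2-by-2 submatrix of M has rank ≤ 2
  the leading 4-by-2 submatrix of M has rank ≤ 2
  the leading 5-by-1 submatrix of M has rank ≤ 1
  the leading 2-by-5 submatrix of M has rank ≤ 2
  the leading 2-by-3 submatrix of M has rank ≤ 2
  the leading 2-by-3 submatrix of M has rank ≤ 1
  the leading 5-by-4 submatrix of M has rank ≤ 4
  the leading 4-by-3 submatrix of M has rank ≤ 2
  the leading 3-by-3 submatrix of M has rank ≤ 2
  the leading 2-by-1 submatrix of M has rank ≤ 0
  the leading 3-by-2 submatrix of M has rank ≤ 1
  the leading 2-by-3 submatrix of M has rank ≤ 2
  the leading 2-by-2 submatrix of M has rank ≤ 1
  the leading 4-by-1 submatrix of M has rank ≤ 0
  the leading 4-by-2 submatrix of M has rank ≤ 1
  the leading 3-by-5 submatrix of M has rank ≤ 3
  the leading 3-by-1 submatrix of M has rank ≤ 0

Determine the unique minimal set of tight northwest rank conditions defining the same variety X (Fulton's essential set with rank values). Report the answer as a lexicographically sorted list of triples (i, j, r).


Propagating the 17 rank bounds to every northwest block:

  R[1]: 0  1  1  1  1
  R[2]: 0  1  1  2  2
  R[3]: 0  1  2  3  3
  R[4]: 0  1  2  3  4
  R[5]: 1  2  3  4  5

so w = (2, 4, 3, 5, 1).

|D(w)|=5, |Ess(w)|=2:

[(2, 3, 1), (4, 1, 0)]


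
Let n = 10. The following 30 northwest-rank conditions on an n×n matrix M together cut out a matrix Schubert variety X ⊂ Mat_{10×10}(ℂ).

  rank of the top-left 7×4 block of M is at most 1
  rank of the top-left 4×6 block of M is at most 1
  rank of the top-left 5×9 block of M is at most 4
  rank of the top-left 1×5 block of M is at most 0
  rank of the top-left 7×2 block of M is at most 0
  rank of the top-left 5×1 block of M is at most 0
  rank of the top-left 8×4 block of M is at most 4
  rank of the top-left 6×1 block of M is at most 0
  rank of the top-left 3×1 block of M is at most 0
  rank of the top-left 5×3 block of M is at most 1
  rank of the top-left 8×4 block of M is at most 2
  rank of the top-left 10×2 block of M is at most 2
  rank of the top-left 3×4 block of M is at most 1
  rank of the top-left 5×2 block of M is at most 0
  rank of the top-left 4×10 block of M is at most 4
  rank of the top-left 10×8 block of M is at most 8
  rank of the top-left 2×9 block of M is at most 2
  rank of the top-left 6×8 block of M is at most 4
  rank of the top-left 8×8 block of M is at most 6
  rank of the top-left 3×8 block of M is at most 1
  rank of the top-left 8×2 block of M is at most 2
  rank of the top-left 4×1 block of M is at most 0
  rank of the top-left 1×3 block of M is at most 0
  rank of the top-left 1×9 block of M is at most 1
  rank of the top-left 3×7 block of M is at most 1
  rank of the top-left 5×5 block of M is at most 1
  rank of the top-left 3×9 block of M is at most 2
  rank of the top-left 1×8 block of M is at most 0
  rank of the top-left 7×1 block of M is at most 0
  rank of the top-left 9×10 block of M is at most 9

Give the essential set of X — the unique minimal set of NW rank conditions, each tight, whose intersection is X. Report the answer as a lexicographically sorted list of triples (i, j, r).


Recovering R(i,j) via the rank-extension bound from the 30 conditions:

  i=1: 0  0  0  0  0  0  0  0  1  1
  i=2: 0  0  1  1  1  1  1  1  2  2
  i=3: 0  0  1  1  1  1  1  1  2  3
  i=4: 0  0  1  1  1  1  2  2  3  4
  i=5: 0  0  1  1  1  2  3  3  4  5
  i=6: 0  0  1  1  2  3  4  4  5  6
  i=7: 0  0  1  1  2  3  4  5  6  7
  i=8: 1  1  2  2  3  4  5  6  7  8
  i=9: 1  2  3  3  4  5  6  7  8  9
  i=10: 1  2  3  4  5  6  7  8  9  10

so w = (9, 3, 10, 7, 6, 5, 8, 1, 2, 4).

D(w) has 32 cells with 6 SE-corners; essential set:

[(1, 8, 0), (3, 8, 1), (4, 6, 1), (5, 5, 1), (7, 2, 0), (7, 4, 1)]


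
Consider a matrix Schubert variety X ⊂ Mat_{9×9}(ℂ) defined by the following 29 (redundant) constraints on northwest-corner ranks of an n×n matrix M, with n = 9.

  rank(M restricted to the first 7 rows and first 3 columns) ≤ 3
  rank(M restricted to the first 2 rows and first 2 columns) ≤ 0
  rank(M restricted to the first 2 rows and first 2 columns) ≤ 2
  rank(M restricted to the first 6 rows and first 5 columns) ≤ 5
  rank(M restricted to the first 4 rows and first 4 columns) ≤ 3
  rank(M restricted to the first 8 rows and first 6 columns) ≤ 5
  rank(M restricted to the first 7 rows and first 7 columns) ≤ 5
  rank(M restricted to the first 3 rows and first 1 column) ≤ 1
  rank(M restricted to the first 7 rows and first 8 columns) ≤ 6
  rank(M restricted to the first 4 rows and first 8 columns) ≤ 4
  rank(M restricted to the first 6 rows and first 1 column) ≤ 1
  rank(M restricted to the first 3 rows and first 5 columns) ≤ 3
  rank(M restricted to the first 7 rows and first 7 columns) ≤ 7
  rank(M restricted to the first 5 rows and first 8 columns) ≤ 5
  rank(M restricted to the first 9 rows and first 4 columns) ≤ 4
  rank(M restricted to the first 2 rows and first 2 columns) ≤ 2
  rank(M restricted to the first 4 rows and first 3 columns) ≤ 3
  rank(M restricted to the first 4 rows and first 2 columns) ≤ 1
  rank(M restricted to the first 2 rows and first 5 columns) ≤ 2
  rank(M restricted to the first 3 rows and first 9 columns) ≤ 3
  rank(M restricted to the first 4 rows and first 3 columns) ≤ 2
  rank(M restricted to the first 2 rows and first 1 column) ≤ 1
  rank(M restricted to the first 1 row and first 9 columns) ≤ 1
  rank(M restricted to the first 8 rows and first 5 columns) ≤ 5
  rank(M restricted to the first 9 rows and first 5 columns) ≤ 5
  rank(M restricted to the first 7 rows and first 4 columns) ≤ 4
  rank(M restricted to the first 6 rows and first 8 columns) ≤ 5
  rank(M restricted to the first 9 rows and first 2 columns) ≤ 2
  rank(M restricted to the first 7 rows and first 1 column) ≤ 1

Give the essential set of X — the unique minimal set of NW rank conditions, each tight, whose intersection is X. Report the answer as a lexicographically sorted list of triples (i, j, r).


The tightest implied rank at each (i,j), from the 29 conditions:

  0 0 1 1 1 1 1 1 1
  0 0 1 2 2 2 2 2 2
  1 1 2 3 3 3 3 3 3
  1 1 2 3 4 4 4 4 4
  1 2 3 4 5 5 5 5 5
  1 2 3 4 5 5 5 5 6
  1 2 3 4 5 5 5 6 7
  1 2 3 4 5 5 6 7 8
  1 2 3 4 5 6 7 8 9

giving w = (3, 4, 1, 5, 2, 9, 8, 7, 6) via Δ²R.

ℓ(w)=11; the 5 essential cells (i,j,r):

[(2, 2, 0), (4, 2, 1), (6, 8, 5), (7, 7, 5), (8, 6, 5)]


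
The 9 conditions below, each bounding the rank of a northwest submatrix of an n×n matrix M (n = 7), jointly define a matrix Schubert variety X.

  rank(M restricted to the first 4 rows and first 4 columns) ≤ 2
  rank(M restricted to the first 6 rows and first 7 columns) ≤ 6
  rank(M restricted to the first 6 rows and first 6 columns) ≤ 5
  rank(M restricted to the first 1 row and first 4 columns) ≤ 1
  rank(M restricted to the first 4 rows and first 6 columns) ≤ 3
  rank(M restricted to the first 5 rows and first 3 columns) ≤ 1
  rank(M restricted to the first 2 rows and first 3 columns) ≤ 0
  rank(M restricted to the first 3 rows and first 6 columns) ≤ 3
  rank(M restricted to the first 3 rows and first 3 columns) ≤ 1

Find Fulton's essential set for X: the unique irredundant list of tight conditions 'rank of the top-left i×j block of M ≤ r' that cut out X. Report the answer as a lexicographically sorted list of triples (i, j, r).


Propagating the 9 rank bounds to every northwest block:

  0 | 0 | 0 | 1 | 1 | 1 | 1
  0 | 0 | 0 | 1 | 2 | 2 | 2
  1 | 1 | 1 | 2 | 3 | 3 | 3
  1 | 1 | 1 | 2 | 3 | 3 | 4
  1 | 1 | 1 | 2 | 3 | 4 | 5
  1 | 2 | 2 | 3 | 4 | 5 | 6
  1 | 2 | 3 | 4 | 5 | 6 | 7

hence w(1..7) = (4, 5, 1, 7, 6, 2, 3).

D(w) has 11 cells with 3 SE-corners; essential set:

[(2, 3, 0), (4, 6, 3), (5, 3, 1)]


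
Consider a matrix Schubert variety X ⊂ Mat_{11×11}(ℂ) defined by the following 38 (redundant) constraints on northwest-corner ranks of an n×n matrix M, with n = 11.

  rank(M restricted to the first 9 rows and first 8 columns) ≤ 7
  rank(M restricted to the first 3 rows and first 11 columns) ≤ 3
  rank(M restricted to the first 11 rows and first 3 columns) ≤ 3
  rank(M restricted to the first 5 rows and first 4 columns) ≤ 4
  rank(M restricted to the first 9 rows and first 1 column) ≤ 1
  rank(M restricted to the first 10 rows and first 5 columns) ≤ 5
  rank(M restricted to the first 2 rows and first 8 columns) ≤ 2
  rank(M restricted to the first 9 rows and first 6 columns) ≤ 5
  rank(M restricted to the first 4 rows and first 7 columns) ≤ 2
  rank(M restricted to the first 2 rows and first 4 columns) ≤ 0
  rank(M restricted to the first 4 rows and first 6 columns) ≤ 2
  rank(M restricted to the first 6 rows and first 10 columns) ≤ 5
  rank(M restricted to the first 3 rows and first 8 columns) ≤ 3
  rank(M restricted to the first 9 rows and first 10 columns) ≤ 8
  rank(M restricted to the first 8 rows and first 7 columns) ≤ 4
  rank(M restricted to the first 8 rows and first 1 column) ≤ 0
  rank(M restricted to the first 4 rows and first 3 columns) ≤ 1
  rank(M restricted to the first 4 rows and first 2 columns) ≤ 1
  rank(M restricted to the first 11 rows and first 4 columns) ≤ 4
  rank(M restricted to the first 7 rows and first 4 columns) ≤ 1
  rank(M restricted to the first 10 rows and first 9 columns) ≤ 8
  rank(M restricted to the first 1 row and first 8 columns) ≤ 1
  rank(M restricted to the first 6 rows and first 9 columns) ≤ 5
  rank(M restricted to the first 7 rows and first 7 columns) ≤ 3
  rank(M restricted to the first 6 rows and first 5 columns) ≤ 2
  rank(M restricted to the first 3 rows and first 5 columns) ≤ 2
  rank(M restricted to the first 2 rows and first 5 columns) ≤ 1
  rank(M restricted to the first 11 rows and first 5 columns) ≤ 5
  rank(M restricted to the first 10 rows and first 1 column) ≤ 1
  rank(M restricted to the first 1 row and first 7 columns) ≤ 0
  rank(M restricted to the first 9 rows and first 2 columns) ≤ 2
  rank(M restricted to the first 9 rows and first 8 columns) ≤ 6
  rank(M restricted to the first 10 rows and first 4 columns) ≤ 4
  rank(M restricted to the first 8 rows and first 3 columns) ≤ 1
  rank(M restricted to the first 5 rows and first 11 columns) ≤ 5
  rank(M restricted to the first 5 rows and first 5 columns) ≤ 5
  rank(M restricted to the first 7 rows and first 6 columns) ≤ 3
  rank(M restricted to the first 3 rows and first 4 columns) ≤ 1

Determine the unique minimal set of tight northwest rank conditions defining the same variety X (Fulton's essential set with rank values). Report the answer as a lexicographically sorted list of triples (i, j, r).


The tightest implied rank at each (i,j), from the 38 conditions:

  row 1: 0  0  0  0  0  0  0  1  1  1  1
  row 2: 0  0  0  0  1  1  1  2  2  2  2
  row 3: 0  1  1  1  2  2  2  3  3  3  3
  row 4: 0  1  1  1  2  2  2  3  4  4  4
  row 5: 0  1  1  1  2  3  3  4  5  5  5
  row 6: 0  1  1  1  2  3  3  4  5  5  6
  row 7: 0  1  1  1  2  3  3  4  5  6  7
  row 8: 0  1  1  2  3  4  4  5  6  7  8
  row 9: 1  2  2  3  4  5  5  6  7  8  9
  row 10: 1  2  3  4  5  6  6  7  8  9  10
  row 11: 1  2  3  4  5  6  7  8  9  10  11

reading off 1-entries of Δ²R: w = (8, 5, 2, 9, 6, 11, 10, 4, 1, 3, 7).

Fulton essential set (8 of the 31 Rothe cells):

[(1, 7, 0), (2, 4, 0), (4, 7, 2), (6, 10, 5), (7, 4, 1), (7, 7, 3), (8, 1, 0), (8, 3, 1)]


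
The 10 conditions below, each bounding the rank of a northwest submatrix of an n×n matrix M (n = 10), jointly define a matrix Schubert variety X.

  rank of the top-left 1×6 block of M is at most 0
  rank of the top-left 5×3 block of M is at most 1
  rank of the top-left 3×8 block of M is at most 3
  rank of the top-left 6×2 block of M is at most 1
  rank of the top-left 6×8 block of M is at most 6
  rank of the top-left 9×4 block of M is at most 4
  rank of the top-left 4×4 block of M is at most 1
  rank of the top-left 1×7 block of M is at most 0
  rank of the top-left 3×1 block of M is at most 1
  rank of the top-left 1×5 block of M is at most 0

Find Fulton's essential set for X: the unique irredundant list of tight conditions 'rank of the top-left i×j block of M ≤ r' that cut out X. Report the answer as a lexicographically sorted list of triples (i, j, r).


Computing R[i][j] = min implied NW-rank bound (n=10, 10 conditions):

  0 0 0 0 0 0 0 1 1 1
  1 1 1 1 1 1 1 2 2 2
  1 1 1 1 2 2 2 3 3 3
  1 1 1 1 2 3 3 4 4 4
  1 1 1 2 3 4 4 5 5 5
  1 1 2 3 4 5 5 6 6 6
  1 2 3 4 5 6 6 7 7 7
  1 2 3 4 5 6 7 8 8 8
  1 2 3 4 5 6 7 8 9 9
  1 2 3 4 5 6 7 8 9 10

so w = (8, 1, 5, 6, 4, 3, 2, 7, 9, 10).

Fulton essential set (4 of the 16 Rothe cells):

[(1, 7, 0), (4, 4, 1), (5, 3, 1), (6, 2, 1)]


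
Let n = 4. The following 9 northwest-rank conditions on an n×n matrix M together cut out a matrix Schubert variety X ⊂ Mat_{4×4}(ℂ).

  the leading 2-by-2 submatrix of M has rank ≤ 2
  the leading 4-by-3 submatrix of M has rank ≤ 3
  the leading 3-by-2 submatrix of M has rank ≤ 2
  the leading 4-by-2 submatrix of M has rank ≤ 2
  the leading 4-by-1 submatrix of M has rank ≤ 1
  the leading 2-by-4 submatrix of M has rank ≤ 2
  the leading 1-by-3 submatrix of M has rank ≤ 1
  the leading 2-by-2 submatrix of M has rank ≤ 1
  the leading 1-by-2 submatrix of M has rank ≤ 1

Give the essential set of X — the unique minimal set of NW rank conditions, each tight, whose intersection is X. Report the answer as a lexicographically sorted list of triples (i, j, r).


Recovering R(i,j) via the rank-extension bound from the 9 conditions:

  1, 1, 1, 1
  1, 1, 2, 2
  1, 2, 3, 3
  1, 2, 3, 4

giving w = (1, 3, 2, 4) via Δ²R.

1 SE-corner of the 1-cell Rothe diagram gives Ess(w):

[(2, 2, 1)]


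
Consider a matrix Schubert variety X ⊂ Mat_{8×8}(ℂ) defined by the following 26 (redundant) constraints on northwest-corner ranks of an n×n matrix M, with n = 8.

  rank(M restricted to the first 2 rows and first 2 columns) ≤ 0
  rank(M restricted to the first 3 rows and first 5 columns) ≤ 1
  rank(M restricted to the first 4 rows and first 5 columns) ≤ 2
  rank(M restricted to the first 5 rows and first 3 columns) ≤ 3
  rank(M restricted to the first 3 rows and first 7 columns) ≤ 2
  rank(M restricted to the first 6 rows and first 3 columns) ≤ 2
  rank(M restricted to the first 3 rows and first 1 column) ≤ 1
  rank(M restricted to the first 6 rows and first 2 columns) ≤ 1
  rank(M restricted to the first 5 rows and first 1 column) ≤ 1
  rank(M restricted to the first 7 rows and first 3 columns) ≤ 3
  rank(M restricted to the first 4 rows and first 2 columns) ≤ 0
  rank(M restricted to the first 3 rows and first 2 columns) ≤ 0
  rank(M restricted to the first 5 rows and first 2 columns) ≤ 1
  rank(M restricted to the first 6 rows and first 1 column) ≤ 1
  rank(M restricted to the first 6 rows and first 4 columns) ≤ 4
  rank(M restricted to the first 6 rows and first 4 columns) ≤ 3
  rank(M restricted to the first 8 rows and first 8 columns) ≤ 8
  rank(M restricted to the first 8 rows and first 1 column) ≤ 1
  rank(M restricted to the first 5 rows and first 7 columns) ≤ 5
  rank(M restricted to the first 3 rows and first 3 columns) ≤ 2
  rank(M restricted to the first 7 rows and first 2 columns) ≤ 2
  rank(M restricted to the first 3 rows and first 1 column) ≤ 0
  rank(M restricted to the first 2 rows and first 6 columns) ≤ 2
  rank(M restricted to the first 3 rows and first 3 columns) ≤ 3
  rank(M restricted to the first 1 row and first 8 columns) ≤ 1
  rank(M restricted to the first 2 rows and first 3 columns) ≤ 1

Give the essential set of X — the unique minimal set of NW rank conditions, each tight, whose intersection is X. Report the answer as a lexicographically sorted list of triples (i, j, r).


Recovering R(i,j) via the rank-extension bound from the 26 conditions:

  0 0 1 1 1 1 1 1
  0 0 1 1 1 2 2 2
  0 0 1 1 1 2 2 3
  0 0 1 2 2 3 3 4
  1 1 2 3 3 4 4 5
  1 1 2 3 4 5 5 6
  1 2 3 4 5 6 6 7
  1 2 3 4 5 6 7 8

the unique w with this rank table is (3, 6, 8, 4, 1, 5, 2, 7).

4 SE-corners of the 14-cell Rothe diagram give Ess(w):

[(3, 5, 1), (3, 7, 2), (4, 2, 0), (6, 2, 1)]


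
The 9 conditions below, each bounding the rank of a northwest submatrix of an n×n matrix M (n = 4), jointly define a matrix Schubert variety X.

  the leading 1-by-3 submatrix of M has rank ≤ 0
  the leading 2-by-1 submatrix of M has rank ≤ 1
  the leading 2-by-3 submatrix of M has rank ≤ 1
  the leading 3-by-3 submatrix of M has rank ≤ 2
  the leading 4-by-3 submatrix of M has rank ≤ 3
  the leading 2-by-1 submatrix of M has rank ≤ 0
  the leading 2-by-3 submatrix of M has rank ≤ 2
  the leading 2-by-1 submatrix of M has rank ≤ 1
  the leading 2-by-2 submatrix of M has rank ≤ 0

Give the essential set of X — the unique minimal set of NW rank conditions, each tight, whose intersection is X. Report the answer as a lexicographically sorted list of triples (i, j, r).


Reconstructing r_w from the 9 given conditions:

  i=1: 0  0  0  1
  i=2: 0  0  1  2
  i=3: 1  1  2  3
  i=4: 1  2  3  4

second differences of R give the permutation w = (4, 3, 1, 2).

Fulton essential set (2 of the 5 Rothe cells):

[(1, 3, 0), (2, 2, 0)]


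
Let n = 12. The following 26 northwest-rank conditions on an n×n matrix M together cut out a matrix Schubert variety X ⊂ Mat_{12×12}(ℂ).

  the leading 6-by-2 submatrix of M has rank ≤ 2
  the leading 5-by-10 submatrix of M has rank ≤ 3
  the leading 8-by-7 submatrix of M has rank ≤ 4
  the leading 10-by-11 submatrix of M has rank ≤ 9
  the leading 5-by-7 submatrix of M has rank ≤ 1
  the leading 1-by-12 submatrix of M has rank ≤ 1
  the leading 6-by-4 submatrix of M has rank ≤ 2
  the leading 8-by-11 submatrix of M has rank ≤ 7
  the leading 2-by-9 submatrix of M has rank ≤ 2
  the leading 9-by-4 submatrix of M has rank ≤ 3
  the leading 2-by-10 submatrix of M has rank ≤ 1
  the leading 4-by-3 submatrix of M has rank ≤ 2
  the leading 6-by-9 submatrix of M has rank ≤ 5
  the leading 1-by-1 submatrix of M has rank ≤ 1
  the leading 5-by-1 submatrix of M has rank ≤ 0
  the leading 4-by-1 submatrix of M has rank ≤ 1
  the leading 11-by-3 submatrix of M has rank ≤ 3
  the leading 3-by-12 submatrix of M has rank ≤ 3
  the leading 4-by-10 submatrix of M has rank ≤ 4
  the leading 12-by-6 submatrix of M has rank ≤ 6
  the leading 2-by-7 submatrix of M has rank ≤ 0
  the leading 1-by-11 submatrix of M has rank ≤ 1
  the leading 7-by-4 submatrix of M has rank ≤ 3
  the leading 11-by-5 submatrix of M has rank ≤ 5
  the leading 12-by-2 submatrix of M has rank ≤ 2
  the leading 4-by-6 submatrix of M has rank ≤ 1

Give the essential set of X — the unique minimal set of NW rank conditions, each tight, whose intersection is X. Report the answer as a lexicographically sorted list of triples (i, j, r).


Propagating the 26 rank bounds to every northwest block:

  i=1: 0 | 0 | 0 | 0 | 0 | 0 | 0 | 1 | 1 | 1 | 1 | 1
  i=2: 0 | 0 | 0 | 0 | 0 | 0 | 0 | 1 | 1 | 1 | 2 | 2
  i=3: 0 | 1 | 1 | 1 | 1 | 1 | 1 | 2 | 2 | 2 | 3 | 3
  i=4: 0 | 1 | 1 | 1 | 1 | 1 | 1 | 2 | 3 | 3 | 4 | 4
  i=5: 0 | 1 | 1 | 1 | 1 | 1 | 1 | 2 | 3 | 3 | 4 | 5
  i=6: 1 | 2 | 2 | 2 | 2 | 2 | 2 | 3 | 4 | 4 | 5 | 6
  i=7: 1 | 2 | 3 | 3 | 3 | 3 | 3 | 4 | 5 | 5 | 6 | 7
  i=8: 1 | 2 | 3 | 3 | 4 | 4 | 4 | 5 | 6 | 6 | 7 | 8
  i=9: 1 | 2 | 3 | 3 | 4 | 5 | 5 | 6 | 7 | 7 | 8 | 9
  i=10: 1 | 2 | 3 | 4 | 5 | 6 | 6 | 7 | 8 | 8 | 9 | 10
  i=11: 1 | 2 | 3 | 4 | 5 | 6 | 7 | 8 | 9 | 9 | 10 | 11
  i=12: 1 | 2 | 3 | 4 | 5 | 6 | 7 | 8 | 9 | 10 | 11 | 12

hence w(1..12) = (8, 11, 2, 9, 12, 1, 3, 5, 6, 4, 7, 10).

6 SE-corners of the 32-cell Rothe diagram give Ess(w):

[(2, 7, 0), (2, 10, 1), (5, 1, 0), (5, 7, 1), (5, 10, 3), (9, 4, 3)]


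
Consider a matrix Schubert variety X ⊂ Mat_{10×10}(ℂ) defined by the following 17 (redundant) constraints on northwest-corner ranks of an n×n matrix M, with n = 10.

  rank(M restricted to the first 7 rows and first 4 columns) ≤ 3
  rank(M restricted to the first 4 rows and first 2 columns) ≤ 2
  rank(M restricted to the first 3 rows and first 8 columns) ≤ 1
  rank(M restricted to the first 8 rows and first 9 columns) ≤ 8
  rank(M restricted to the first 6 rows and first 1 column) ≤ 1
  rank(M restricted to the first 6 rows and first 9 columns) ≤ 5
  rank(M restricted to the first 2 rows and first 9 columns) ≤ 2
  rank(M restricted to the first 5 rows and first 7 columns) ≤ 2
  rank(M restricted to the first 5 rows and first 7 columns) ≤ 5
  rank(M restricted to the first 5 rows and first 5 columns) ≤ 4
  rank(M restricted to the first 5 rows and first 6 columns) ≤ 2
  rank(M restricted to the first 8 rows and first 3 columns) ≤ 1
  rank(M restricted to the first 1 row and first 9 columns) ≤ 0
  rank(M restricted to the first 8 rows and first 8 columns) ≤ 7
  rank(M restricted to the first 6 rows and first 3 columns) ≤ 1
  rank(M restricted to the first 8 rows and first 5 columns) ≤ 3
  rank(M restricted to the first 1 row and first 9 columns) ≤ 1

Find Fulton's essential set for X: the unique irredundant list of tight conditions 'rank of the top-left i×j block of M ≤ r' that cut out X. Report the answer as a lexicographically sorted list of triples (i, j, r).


The tightest implied rank at each (i,j), from the 17 conditions:

  0 | 0 | 0 | 0 | 0 | 0 | 0 | 0 | 0 | 1
  1 | 1 | 1 | 1 | 1 | 1 | 1 | 1 | 1 | 2
  1 | 1 | 1 | 1 | 1 | 1 | 1 | 1 | 2 | 3
  1 | 1 | 1 | 2 | 2 | 2 | 2 | 2 | 3 | 4
  1 | 1 | 1 | 2 | 2 | 2 | 2 | 3 | 4 | 5
  1 | 1 | 1 | 2 | 3 | 3 | 3 | 4 | 5 | 6
  1 | 1 | 1 | 2 | 3 | 4 | 4 | 5 | 6 | 7
  1 | 1 | 1 | 2 | 3 | 4 | 5 | 6 | 7 | 8
  1 | 2 | 2 | 3 | 4 | 5 | 6 | 7 | 8 | 9
  1 | 2 | 3 | 4 | 5 | 6 | 7 | 8 | 9 | 10

the unique w with this rank table is (10, 1, 9, 4, 8, 5, 6, 7, 2, 3).

Fulton essential set (4 of the 29 Rothe cells):

[(1, 9, 0), (3, 8, 1), (5, 7, 2), (8, 3, 1)]
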